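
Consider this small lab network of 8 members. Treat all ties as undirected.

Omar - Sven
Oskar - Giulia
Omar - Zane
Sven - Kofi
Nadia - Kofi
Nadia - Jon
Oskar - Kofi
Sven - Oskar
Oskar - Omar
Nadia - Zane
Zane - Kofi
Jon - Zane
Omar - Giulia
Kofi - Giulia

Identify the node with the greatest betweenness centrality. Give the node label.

Kofi

Unnormalized betweenness of each node: Giulia:1/4, Jon:0, Kofi:41/6, Nadia:3/2, Omar:17/6, Oskar:7/12, Sven:1/4, Zane:19/4.
Kofi has the largest value, 41/6, making it the main broker — the node through which the most shortest paths run.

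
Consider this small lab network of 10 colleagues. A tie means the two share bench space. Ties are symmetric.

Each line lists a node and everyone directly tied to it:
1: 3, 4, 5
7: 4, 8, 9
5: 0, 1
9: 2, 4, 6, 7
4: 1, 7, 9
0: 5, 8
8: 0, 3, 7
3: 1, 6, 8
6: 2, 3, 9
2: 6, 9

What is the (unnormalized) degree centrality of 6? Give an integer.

6 is directly tied to 2, 3, and 9. That is 3 neighbors, so the degree of 6 is 3.

3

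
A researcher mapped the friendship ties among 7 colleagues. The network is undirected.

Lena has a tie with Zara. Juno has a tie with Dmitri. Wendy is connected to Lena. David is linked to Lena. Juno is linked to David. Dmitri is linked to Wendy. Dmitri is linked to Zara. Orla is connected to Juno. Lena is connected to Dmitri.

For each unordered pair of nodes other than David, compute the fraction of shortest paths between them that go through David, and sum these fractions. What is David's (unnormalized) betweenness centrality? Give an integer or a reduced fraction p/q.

1

Pairs whose geodesics pass through David — Lena–Juno: 1/2; Lena–Orla: 1/2.
All other pairs contribute 0.
Summing the contributions gives betweenness(David) = 1.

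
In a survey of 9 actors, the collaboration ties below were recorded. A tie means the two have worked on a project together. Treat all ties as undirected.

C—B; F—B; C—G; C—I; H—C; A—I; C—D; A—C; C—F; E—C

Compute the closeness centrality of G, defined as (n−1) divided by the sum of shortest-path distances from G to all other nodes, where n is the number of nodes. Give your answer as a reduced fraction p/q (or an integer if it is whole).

8/15

Distances from G: A:2, B:2, C:1, D:2, E:2, F:2, H:2, I:2. Sum = 15.
n = 9, so closeness = 8/15.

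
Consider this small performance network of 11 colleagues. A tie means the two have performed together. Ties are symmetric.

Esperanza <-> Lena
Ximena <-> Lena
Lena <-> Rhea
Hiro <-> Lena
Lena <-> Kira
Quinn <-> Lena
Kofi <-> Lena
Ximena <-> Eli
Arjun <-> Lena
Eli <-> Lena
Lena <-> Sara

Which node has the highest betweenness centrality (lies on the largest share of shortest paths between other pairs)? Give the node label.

Unnormalized betweenness of each node: Arjun:0, Eli:0, Esperanza:0, Hiro:0, Kira:0, Kofi:0, Lena:44, Quinn:0, Rhea:0, Sara:0, Ximena:0.
Lena has the largest value, 44, making it the main broker — the node through which the most shortest paths run.

Lena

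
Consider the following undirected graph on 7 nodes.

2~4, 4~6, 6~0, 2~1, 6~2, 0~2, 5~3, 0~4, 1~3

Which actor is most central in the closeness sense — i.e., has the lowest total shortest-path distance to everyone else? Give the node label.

Farness (sum of distances to all others) for each node — 0:12, 1:10, 2:9, 3:13, 4:12, 5:18, 6:12.
The smallest farness is 9, for 2, so 2 has the highest closeness.

2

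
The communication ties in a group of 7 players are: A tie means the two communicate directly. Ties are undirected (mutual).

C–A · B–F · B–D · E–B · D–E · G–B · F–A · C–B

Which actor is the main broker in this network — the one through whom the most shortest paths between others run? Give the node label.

B

Unnormalized betweenness of each node: A:1/2, B:23/2, C:2, D:0, E:0, F:2, G:0.
B has the largest value, 23/2, making it the main broker — the node through which the most shortest paths run.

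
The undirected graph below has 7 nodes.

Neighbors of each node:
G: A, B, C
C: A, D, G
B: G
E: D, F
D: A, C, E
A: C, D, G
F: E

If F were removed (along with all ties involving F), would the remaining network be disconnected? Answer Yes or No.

No

Even without F, every remaining node can still reach every other (the residual graph is connected), so F is not a cut vertex.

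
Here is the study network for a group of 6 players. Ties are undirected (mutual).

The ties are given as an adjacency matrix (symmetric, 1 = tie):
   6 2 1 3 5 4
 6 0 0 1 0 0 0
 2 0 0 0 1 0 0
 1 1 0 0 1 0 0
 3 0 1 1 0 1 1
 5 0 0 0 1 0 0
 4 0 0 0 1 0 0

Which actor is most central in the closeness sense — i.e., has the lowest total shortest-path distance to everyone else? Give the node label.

3

Farness (sum of distances to all others) for each node — 1:8, 2:10, 3:6, 4:10, 5:10, 6:12.
The smallest farness is 6, for 3, so 3 has the highest closeness.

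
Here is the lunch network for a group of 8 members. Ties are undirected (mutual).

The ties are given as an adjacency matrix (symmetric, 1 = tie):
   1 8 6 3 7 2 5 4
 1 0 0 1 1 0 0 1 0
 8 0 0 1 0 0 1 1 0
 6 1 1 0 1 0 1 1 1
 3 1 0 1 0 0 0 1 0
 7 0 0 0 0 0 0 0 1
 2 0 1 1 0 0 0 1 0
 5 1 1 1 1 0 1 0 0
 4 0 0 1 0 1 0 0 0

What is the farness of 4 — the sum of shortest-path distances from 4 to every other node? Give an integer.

Distances from 4: 1:2, 2:2, 3:2, 5:2, 6:1, 7:1, 8:2.
Sum = 2 + 2 + 2 + 2 + 1 + 1 + 2 = 12.

12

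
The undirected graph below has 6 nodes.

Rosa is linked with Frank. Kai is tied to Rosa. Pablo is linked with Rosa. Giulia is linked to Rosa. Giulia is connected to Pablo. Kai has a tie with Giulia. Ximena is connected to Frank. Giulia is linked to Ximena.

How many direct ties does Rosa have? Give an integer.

Rosa is directly tied to Frank, Giulia, Kai, and Pablo. That is 4 neighbors, so the degree of Rosa is 4.

4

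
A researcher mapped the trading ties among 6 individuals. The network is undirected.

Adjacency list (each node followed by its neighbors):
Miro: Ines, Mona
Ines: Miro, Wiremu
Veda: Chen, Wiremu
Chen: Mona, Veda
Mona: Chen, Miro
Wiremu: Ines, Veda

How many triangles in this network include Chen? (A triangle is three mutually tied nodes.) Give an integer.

Chen's neighbors are Mona and Veda, but none of them are tied to each other, so no triangle contains Chen.

0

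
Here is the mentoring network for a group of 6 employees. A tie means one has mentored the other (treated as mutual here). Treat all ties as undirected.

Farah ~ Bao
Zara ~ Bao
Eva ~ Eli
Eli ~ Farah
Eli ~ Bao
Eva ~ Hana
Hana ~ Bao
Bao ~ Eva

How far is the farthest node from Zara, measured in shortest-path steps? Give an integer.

2

Distances from Zara: Bao:1, Eli:2, Eva:2, Farah:2, Hana:2.
The largest is 2 (to Eli, Hana, Farah, and Eva), so the eccentricity of Zara is 2.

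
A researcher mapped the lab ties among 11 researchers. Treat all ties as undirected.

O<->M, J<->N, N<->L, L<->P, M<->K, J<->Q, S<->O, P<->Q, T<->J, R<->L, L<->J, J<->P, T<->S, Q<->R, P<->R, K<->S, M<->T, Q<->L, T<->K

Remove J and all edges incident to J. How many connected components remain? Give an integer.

Without J, the remaining ties split the others into: {K, M, O, S, T}; {L, N, P, Q, R}.
That's 2 separate components.

2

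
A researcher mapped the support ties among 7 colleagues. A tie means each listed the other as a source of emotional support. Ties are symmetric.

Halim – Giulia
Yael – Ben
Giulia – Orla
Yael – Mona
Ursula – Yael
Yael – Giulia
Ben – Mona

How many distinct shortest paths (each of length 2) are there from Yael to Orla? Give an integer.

The shortest distance is 2, and the only length-2 path is Yael–Giulia–Orla. So there is exactly 1 shortest path.

1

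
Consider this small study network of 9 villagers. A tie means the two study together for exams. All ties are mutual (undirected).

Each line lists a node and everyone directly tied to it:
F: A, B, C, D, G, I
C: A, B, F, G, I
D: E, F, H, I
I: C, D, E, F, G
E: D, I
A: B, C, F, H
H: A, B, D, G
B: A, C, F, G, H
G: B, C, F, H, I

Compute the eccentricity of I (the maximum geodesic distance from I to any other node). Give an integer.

2

Distances from I: A:2, B:2, C:1, D:1, E:1, F:1, G:1, H:2.
The largest is 2 (to B, H, and A), so the eccentricity of I is 2.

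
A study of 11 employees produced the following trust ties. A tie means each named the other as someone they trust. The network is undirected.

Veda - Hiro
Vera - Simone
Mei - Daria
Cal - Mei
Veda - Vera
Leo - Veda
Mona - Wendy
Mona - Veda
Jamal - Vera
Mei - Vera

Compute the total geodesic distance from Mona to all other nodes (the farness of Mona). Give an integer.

25

Distances from Mona: Cal:4, Daria:4, Hiro:2, Jamal:3, Leo:2, Mei:3, Simone:3, Veda:1, Vera:2, Wendy:1.
Sum = 4 + 4 + 2 + 3 + 2 + 3 + 3 + 1 + 2 + 1 = 25.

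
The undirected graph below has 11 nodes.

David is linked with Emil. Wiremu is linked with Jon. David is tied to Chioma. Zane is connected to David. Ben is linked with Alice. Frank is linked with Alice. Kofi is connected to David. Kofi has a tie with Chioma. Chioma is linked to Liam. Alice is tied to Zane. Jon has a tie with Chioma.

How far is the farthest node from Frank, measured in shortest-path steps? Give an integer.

6

Distances from Frank: Alice:1, Ben:2, Chioma:4, David:3, Emil:4, Jon:5, Kofi:4, Liam:5, Wiremu:6, Zane:2.
The largest is 6 (to Wiremu), so the eccentricity of Frank is 6.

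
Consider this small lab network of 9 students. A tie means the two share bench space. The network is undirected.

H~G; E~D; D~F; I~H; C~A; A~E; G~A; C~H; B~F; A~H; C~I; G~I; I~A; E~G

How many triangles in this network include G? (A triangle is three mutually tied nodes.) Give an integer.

4

G's neighbors: A, E, H, and I.
Neighbor pairs that are themselves tied: G–A–E; G–A–H; G–A–I; G–H–I. Each forms one triangle with G, for 4 in total.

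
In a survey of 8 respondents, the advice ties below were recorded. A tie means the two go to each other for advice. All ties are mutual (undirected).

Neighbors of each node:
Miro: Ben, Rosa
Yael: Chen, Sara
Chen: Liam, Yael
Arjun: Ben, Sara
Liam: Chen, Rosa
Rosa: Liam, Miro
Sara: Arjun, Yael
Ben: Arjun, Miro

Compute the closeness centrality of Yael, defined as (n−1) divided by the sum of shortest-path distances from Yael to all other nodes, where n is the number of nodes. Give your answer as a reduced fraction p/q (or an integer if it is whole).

7/16

Distances from Yael: Arjun:2, Ben:3, Chen:1, Liam:2, Miro:4, Rosa:3, Sara:1. Sum = 16.
n = 8, so closeness = 7/16.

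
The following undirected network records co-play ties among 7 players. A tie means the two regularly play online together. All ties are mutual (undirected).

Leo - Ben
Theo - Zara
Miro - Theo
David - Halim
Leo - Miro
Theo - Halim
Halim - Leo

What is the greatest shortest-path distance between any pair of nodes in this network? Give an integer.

Eccentricity of each node (its greatest distance to any other): Ben:4, David:3, Halim:2, Leo:3, Miro:3, Theo:3, Zara:4.
The maximum eccentricity is 4, realized for instance by the pair Ben–Zara via Ben – Leo – Halim – Theo – Zara. So the diameter is 4.

4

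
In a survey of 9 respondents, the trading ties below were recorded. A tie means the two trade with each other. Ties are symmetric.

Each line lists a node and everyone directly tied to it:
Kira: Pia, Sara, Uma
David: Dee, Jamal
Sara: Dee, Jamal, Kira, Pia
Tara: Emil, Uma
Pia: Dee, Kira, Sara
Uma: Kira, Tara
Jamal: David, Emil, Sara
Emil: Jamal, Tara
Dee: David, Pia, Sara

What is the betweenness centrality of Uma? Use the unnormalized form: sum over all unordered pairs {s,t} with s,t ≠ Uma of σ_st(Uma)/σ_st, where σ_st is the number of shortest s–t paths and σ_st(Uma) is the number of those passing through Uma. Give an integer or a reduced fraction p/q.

Pairs whose geodesics pass through Uma — Pia–Tara: 1; Kira–Tara: 1; Kira–Emil: 1/2; Tara–Dee: 2/4; Tara–Sara: 1/2.
All other pairs contribute 0.
Summing the contributions gives betweenness(Uma) = 7/2.

7/2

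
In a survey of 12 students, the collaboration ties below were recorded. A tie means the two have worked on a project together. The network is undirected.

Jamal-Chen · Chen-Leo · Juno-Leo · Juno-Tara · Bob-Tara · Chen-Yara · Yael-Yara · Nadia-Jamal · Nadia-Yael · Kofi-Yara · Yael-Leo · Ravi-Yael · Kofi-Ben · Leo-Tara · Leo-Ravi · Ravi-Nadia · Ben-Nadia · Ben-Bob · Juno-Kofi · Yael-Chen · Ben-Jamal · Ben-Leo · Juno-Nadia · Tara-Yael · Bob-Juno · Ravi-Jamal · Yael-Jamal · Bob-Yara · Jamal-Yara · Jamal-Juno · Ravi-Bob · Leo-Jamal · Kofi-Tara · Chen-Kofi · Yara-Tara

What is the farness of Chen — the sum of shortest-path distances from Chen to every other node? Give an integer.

Distances from Chen: Ben:2, Bob:2, Jamal:1, Juno:2, Kofi:1, Leo:1, Nadia:2, Ravi:2, Tara:2, Yael:1, Yara:1.
Sum = 2 + 2 + 1 + 2 + 1 + 1 + 2 + 2 + 2 + 1 + 1 = 17.

17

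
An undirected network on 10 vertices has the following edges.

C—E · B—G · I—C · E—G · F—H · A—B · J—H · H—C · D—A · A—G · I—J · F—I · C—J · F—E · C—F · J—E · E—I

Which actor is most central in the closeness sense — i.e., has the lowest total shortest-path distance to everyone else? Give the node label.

Farness (sum of distances to all others) for each node — A:21, B:22, C:17, D:29, E:14, F:18, G:16, H:23, I:18, J:18.
The smallest farness is 14, for E, so E has the highest closeness.

E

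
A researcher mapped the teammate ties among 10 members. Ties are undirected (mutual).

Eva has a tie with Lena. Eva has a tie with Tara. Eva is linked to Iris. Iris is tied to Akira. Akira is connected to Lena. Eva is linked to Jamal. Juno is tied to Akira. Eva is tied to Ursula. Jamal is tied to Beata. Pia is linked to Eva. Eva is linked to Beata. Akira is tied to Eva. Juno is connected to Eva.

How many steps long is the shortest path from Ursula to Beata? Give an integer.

One shortest route is Ursula – Eva – Beata, which uses 2 edges, and Ursula and Beata are not directly tied, so nothing shorter exists. So d(Ursula,Beata) = 2.

2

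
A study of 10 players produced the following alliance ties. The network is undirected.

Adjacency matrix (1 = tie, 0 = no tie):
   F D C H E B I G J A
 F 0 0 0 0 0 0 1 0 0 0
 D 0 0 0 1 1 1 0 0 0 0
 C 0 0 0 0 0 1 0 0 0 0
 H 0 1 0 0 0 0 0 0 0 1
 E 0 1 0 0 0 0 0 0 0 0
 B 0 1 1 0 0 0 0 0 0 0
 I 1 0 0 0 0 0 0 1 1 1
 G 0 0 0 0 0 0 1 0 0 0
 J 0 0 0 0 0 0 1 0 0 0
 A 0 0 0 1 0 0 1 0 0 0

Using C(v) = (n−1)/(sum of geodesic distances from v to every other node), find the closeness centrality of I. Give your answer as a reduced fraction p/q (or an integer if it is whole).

9/22

Distances from I: A:1, B:4, C:5, D:3, E:4, F:1, G:1, H:2, J:1. Sum = 22.
n = 10, so closeness = 9/22.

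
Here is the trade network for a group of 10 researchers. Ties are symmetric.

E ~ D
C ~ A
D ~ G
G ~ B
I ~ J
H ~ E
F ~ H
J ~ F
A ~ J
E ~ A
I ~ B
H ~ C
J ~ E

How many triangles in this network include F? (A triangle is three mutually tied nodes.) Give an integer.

F's neighbors are H and J, but none of them are tied to each other, so no triangle contains F.

0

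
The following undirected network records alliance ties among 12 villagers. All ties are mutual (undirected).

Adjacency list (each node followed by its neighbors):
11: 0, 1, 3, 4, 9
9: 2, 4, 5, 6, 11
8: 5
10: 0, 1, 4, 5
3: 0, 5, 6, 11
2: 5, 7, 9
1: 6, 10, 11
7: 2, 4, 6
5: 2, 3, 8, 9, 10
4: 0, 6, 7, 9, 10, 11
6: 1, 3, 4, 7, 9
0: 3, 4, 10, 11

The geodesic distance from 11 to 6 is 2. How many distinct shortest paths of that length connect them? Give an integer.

4

The shortest distance is 2. The length-2 paths are: 11–3–6; 11–9–6; 11–4–6; 11–1–6.
That gives 4 distinct shortest paths.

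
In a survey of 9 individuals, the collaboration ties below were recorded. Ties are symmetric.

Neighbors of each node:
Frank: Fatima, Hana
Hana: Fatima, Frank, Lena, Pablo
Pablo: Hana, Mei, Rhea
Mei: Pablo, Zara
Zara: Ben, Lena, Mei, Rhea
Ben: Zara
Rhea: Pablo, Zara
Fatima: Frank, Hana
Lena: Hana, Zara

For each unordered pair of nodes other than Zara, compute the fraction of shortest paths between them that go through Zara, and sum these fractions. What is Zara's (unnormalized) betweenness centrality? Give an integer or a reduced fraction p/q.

Pairs whose geodesics pass through Zara — Frank–Ben: 1; Fatima–Ben: 1; Hana–Ben: 1; Lena–Ben: 1; Lena–Rhea: 1; Lena–Mei: 1; Pablo–Ben: 2/2; Ben–Rhea: 1; Ben–Mei: 1; Rhea–Mei: 1/2.
All other pairs contribute 0.
Summing the contributions gives betweenness(Zara) = 19/2.

19/2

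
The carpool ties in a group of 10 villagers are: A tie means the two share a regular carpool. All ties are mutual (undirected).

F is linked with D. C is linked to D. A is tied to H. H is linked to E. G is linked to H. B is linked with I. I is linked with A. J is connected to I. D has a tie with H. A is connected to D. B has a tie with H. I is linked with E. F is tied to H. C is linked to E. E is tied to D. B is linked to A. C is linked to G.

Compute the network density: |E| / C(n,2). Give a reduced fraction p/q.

17/45

There are 17 edges and 10 nodes, so the maximum possible is C(10,2) = 45.
Density = 17/45.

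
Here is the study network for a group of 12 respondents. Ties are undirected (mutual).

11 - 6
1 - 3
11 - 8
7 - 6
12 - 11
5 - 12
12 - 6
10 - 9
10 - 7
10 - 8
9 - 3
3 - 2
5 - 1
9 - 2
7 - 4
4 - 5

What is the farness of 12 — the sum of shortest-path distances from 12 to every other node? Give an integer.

25

Distances from 12: 1:2, 2:4, 3:3, 4:2, 5:1, 6:1, 7:2, 8:2, 9:4, 10:3, 11:1.
Sum = 2 + 4 + 3 + 2 + 1 + 1 + 2 + 2 + 4 + 3 + 1 = 25.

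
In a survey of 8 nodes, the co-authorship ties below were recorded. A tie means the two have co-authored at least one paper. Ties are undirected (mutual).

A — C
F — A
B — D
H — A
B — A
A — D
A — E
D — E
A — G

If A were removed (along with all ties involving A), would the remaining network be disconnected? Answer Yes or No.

Yes

Removing A leaves {F} with no path to {B, D, and E}, so the network splits into 5 components. A is a cut vertex.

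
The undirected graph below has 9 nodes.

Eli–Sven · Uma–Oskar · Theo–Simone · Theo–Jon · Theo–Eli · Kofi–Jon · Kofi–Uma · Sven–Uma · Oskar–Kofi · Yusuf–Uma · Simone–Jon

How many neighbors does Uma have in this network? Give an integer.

4

Uma is directly tied to Kofi, Oskar, Sven, and Yusuf. That is 4 neighbors, so the degree of Uma is 4.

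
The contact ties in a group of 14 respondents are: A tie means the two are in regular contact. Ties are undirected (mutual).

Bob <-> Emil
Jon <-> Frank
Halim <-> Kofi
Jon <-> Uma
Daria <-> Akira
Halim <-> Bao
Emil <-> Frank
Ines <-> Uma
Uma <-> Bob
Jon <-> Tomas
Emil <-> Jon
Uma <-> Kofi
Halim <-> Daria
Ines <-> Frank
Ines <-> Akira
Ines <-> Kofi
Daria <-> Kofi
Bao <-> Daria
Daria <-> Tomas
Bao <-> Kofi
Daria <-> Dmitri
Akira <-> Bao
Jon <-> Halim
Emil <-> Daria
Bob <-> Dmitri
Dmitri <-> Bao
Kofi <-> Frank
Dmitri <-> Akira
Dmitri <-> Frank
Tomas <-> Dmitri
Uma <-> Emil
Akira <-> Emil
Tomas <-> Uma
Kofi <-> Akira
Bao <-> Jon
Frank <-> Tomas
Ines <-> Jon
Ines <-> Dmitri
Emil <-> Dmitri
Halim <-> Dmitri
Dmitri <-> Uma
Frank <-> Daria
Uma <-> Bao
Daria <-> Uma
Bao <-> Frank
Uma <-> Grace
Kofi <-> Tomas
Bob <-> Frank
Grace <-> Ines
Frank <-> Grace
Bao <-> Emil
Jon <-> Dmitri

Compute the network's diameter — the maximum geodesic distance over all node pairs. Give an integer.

3

Eccentricity of each node (its greatest distance to any other): Akira:2, Bao:2, Bob:2, Daria:2, Dmitri:2, Emil:2, Frank:2, Grace:3, Halim:3, Ines:2, Jon:2, Kofi:2, Tomas:2, Uma:2.
The maximum eccentricity is 3, realized for instance by the pair Grace–Halim via Grace – Uma – Daria – Halim. So the diameter is 3.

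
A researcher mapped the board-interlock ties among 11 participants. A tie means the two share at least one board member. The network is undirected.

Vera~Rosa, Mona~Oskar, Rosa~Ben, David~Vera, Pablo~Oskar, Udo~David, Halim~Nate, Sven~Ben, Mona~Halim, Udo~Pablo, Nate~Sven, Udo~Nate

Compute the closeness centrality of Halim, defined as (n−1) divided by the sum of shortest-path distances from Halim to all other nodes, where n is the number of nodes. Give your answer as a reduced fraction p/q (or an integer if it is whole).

Distances from Halim: Ben:3, David:3, Mona:1, Nate:1, Oskar:2, Pablo:3, Rosa:4, Sven:2, Udo:2, Vera:4. Sum = 25.
n = 11, so closeness = 10/25 = 2/5.

2/5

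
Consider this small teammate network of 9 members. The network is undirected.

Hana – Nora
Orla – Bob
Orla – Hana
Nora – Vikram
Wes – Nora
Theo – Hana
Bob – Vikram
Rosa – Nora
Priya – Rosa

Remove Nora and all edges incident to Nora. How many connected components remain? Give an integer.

Without Nora, the remaining ties split the others into: {Bob, Hana, Orla, Theo, Vikram}; {Priya, Rosa}; {Wes}.
That's 3 separate components.

3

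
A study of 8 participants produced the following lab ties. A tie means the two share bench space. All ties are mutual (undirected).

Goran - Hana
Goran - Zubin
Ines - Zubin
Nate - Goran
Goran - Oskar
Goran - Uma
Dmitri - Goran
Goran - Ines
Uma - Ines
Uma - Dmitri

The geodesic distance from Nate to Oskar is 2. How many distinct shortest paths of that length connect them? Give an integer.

1

The shortest distance is 2, and the only length-2 path is Nate–Goran–Oskar. So there is exactly 1 shortest path.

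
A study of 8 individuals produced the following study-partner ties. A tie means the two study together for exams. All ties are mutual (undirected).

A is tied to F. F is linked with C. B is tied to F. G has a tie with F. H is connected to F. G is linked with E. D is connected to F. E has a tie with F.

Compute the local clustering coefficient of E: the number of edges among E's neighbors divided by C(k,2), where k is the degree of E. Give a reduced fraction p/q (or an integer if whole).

1

E's neighbors: F and G (k = 2).
Possible neighbor pairs: C(2,2) = 1. Edges among them: F–G → e = 1.
Clustering(E) = 1/1.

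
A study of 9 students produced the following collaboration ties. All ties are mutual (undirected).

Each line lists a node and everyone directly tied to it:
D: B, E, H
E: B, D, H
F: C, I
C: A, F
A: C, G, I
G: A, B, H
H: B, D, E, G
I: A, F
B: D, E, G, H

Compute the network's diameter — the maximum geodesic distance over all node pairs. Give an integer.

Eccentricity of each node (its greatest distance to any other): A:3, B:4, C:4, D:5, E:5, F:5, G:3, H:4, I:4.
The maximum eccentricity is 5, realized for instance by the pair D–F via D – H – G – A – C – F. So the diameter is 5.

5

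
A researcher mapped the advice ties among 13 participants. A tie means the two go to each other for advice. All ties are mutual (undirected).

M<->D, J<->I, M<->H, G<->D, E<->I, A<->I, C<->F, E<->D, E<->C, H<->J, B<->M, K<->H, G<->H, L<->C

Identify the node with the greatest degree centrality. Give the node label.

H

Degrees — A:1, B:1, C:3, D:3, E:3, F:1, G:2, H:4, I:3, J:2, K:1, L:1, M:3.
The maximum is 4, attained only by H.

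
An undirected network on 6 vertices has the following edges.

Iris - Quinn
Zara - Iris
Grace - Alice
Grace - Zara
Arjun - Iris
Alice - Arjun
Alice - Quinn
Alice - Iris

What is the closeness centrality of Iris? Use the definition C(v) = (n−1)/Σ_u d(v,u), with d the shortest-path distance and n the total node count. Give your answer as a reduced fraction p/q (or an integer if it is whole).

Distances from Iris: Alice:1, Arjun:1, Grace:2, Quinn:1, Zara:1. Sum = 6.
n = 6, so closeness = 5/6.

5/6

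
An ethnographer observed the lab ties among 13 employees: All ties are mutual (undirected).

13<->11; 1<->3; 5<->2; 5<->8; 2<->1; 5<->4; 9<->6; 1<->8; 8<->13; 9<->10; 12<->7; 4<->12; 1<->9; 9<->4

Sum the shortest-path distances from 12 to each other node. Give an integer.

34

Distances from 12: 1:3, 2:3, 3:4, 4:1, 5:2, 6:3, 7:1, 8:3, 9:2, 10:3, 11:5, 13:4.
Sum = 3 + 3 + 4 + 1 + 2 + 3 + 1 + 3 + 2 + 3 + 5 + 4 = 34.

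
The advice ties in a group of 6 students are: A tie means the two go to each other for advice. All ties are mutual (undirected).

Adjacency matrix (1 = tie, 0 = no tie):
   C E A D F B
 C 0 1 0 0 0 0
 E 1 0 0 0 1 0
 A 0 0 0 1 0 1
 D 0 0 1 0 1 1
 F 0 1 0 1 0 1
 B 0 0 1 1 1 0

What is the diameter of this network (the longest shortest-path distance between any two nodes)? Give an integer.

Eccentricity of each node (its greatest distance to any other): A:4, B:3, C:4, D:3, E:3, F:2.
The maximum eccentricity is 4, realized for instance by the pair C–A via C – E – F – D – A. So the diameter is 4.

4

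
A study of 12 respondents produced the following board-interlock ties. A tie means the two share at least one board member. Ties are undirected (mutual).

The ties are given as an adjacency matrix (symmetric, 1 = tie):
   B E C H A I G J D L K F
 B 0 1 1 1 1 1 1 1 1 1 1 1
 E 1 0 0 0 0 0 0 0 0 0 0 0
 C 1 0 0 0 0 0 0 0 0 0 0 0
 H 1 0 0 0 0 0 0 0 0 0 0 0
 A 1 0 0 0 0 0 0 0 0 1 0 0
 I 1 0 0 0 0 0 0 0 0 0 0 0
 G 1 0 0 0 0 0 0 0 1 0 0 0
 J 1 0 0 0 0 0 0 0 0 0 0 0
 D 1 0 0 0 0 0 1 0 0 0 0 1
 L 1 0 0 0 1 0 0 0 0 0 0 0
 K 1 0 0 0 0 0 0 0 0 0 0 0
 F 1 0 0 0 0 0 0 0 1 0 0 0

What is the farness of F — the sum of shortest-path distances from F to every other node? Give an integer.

Distances from F: A:2, B:1, C:2, D:1, E:2, G:2, H:2, I:2, J:2, K:2, L:2.
Sum = 2 + 1 + 2 + 1 + 2 + 2 + 2 + 2 + 2 + 2 + 2 = 20.

20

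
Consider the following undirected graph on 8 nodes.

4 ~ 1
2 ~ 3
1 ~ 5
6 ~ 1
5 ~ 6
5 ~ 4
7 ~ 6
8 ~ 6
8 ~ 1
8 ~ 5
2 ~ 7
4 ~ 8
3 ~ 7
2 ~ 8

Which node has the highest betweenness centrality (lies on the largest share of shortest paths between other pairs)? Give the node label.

Unnormalized betweenness of each node: 1:7/12, 2:15/4, 3:0, 4:0, 5:7/12, 6:17/4, 7:5/2, 8:19/3.
8 has the largest value, 19/3, making it the main broker — the node through which the most shortest paths run.

8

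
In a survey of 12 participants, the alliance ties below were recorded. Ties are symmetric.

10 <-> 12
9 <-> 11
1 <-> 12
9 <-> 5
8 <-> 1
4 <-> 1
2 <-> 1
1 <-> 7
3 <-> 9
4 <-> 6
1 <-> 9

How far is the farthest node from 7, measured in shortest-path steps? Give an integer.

3

Distances from 7: 1:1, 2:2, 3:3, 4:2, 5:3, 6:3, 8:2, 9:2, 10:3, 11:3, 12:2.
The largest is 3 (to 6, 10, 11, 3, and 5), so the eccentricity of 7 is 3.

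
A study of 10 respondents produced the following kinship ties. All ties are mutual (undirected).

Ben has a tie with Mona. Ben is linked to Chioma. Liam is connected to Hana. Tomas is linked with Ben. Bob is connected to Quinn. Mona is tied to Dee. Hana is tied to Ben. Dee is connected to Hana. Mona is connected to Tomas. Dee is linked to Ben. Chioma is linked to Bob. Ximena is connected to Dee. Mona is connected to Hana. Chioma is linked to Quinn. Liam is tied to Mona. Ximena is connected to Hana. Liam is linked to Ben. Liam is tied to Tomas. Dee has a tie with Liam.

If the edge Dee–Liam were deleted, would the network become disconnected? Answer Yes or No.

No

Even without that edge, Dee still reaches Liam via Dee – Mona – Liam, so the network stays connected. Not a bridge.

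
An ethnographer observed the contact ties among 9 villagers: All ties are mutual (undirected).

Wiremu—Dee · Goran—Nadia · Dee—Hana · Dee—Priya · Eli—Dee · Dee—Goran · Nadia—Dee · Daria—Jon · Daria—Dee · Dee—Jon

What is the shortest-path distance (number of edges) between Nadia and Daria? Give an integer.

2

One shortest route is Nadia – Dee – Daria, which uses 2 edges, and Nadia and Daria are not directly tied, so nothing shorter exists. So d(Nadia,Daria) = 2.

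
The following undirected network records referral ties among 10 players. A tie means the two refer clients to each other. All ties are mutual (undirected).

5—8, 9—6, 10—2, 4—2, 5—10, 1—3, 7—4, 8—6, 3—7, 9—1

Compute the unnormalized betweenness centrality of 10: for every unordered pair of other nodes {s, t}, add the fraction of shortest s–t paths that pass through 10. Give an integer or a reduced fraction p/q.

Pairs whose geodesics pass through 10 — 7–8: 1/2; 7–5: 1; 3–5: 1/2; 9–2: 1/2; 6–2: 1; 6–4: 1/2; 8–2: 1; 8–4: 1; 5–2: 1; 5–4: 1.
All other pairs contribute 0.
Summing the contributions gives betweenness(10) = 8.

8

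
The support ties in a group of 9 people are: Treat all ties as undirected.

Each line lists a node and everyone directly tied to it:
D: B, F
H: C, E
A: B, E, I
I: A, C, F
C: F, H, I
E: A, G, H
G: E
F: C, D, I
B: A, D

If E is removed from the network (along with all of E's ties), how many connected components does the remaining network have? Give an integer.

Without E, the remaining ties split the others into: {A, B, C, D, F, H, I}; {G}.
That's 2 separate components.

2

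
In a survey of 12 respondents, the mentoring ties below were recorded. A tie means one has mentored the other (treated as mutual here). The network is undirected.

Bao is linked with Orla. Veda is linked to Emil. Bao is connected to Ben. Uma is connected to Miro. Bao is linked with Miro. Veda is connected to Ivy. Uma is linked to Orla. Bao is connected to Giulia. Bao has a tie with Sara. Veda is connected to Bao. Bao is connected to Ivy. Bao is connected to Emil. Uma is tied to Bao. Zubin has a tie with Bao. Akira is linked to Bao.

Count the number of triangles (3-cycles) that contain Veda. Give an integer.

2

Veda's neighbors: Bao, Emil, and Ivy.
Neighbor pairs that are themselves tied: Veda–Bao–Emil; Veda–Bao–Ivy. Each forms one triangle with Veda, for 2 in total.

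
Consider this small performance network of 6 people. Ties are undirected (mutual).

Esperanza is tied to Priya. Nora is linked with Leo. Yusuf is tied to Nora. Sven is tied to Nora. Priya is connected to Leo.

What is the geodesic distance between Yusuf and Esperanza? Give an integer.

4

One shortest route is Yusuf – Nora – Leo – Priya – Esperanza, which uses 4 edges, and at distance 3 from Yusuf we only reach {Priya}, which does not include Esperanza. So d(Yusuf,Esperanza) = 4.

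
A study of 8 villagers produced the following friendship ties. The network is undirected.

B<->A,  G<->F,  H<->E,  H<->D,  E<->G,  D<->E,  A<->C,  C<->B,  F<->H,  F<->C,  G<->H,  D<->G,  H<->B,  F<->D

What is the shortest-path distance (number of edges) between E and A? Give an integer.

One shortest route is E – H – B – A, which uses 3 edges, and at distance 2 from E we only reach {B, F}, which does not include A. So d(E,A) = 3.

3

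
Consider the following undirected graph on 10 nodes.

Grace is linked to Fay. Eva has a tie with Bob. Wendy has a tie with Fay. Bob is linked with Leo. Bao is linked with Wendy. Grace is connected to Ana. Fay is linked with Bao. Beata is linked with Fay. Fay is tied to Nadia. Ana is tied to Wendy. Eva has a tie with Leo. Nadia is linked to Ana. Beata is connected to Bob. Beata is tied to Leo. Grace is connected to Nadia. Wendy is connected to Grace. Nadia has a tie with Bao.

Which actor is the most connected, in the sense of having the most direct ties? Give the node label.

Fay

Degrees — Ana:3, Bao:3, Beata:3, Bob:3, Eva:2, Fay:5, Grace:4, Leo:3, Nadia:4, Wendy:4.
The maximum is 5, attained only by Fay.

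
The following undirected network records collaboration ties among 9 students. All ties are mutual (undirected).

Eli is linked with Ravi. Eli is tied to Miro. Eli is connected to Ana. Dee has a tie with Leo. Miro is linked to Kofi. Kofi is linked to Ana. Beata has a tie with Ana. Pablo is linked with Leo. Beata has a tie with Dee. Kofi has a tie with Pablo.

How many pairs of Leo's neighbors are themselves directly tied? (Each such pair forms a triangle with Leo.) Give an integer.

0

Leo's neighbors are Dee and Pablo, but none of them are tied to each other, so no triangle contains Leo.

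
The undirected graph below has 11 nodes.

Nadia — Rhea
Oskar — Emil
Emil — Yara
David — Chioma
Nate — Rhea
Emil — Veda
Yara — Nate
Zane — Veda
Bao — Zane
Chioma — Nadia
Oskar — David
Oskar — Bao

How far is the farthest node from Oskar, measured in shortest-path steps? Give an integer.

4

Distances from Oskar: Bao:1, Chioma:2, David:1, Emil:1, Nadia:3, Nate:3, Rhea:4, Veda:2, Yara:2, Zane:2.
The largest is 4 (to Rhea), so the eccentricity of Oskar is 4.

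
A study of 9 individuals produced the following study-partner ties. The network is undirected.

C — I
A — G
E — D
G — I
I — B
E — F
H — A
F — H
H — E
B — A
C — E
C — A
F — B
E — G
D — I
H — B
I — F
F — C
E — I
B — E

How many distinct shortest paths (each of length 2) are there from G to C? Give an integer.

The shortest distance is 2. The length-2 paths are: G–A–C; G–E–C; G–I–C.
That gives 3 distinct shortest paths.

3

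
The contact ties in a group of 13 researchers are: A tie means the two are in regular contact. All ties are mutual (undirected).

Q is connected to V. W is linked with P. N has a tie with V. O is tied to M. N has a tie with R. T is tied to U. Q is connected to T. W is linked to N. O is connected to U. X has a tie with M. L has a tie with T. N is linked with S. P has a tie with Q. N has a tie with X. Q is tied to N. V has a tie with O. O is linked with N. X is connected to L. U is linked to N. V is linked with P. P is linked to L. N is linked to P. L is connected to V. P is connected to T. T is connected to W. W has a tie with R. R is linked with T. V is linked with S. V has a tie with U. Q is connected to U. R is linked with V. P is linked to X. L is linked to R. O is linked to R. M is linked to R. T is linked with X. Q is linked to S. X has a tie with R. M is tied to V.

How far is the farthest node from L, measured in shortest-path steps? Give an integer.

2

Distances from L: M:2, N:2, O:2, P:1, Q:2, R:1, S:2, T:1, U:2, V:1, W:2, X:1.
The largest is 2 (to Q, N, O, S, M, U, and W), so the eccentricity of L is 2.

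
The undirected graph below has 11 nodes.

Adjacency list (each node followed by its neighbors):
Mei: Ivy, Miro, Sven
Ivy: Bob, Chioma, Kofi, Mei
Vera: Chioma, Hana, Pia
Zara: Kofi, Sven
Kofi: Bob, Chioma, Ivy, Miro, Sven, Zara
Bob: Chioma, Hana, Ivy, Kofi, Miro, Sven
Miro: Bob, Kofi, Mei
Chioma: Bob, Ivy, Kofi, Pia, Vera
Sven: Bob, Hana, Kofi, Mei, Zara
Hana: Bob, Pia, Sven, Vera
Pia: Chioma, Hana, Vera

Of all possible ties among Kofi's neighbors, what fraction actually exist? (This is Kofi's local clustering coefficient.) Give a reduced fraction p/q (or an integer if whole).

2/5

Kofi's neighbors: Bob, Chioma, Ivy, Miro, Sven, and Zara (k = 6).
Possible neighbor pairs: C(6,2) = 15. Edges among them: Bob–Chioma, Bob–Ivy, Bob–Miro, Bob–Sven, Chioma–Ivy, Sven–Zara → e = 6.
Clustering(Kofi) = 6/15 = 2/5.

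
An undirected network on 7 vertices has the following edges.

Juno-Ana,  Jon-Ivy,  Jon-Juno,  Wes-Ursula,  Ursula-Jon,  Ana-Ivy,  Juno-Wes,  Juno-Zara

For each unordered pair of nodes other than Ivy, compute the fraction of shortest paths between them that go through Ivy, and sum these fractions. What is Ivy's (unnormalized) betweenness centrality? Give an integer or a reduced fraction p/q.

Pairs whose geodesics pass through Ivy — Ursula–Ana: 1/3; Ana–Jon: 1/2.
All other pairs contribute 0.
Summing the contributions gives betweenness(Ivy) = 5/6.

5/6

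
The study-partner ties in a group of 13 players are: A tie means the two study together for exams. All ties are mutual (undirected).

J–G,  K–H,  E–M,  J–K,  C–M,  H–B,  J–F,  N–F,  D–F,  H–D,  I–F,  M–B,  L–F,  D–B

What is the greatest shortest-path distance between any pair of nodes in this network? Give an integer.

Eccentricity of each node (its greatest distance to any other): B:4, C:6, D:3, E:6, F:4, G:6, H:3, I:5, J:5, K:4, L:5, M:5, N:5.
The maximum eccentricity is 6, realized for instance by the pair C–G via C – M – B – D – F – J – G. So the diameter is 6.

6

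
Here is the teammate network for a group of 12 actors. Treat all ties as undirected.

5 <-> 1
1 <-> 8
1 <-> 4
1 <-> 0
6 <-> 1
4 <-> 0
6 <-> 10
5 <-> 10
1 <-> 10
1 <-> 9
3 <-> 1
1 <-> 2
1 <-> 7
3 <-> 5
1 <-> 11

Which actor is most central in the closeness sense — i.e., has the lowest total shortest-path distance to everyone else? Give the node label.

1

Farness (sum of distances to all others) for each node — 0:20, 1:11, 2:21, 3:20, 4:20, 5:19, 6:20, 7:21, 8:21, 9:21, 10:19, 11:21.
The smallest farness is 11, for 1, so 1 has the highest closeness.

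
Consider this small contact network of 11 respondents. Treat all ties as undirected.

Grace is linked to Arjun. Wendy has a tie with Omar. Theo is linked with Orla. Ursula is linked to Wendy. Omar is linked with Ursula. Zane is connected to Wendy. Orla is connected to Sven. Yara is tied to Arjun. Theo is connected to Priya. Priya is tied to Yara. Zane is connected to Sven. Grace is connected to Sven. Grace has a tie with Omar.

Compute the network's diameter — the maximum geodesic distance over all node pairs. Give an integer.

Eccentricity of each node (its greatest distance to any other): Arjun:3, Grace:3, Omar:4, Orla:4, Priya:5, Sven:3, Theo:5, Ursula:5, Wendy:5, Yara:4, Zane:4.
The maximum eccentricity is 5, realized for instance by the pair Theo–Ursula via Theo – Orla – Sven – Grace – Omar – Ursula. So the diameter is 5.

5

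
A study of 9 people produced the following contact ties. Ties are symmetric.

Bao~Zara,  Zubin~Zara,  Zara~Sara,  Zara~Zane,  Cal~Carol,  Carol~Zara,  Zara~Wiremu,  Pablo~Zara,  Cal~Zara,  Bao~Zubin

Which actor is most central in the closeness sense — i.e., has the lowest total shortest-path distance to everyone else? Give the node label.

Zara

Farness (sum of distances to all others) for each node — Bao:14, Cal:14, Carol:14, Pablo:15, Sara:15, Wiremu:15, Zane:15, Zara:8, Zubin:14.
The smallest farness is 8, for Zara, so Zara has the highest closeness.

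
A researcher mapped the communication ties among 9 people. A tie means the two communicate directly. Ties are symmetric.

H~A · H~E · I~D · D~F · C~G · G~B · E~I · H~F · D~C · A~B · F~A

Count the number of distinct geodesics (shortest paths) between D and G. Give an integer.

The shortest distance is 2, and the only length-2 path is D–C–G. So there is exactly 1 shortest path.

1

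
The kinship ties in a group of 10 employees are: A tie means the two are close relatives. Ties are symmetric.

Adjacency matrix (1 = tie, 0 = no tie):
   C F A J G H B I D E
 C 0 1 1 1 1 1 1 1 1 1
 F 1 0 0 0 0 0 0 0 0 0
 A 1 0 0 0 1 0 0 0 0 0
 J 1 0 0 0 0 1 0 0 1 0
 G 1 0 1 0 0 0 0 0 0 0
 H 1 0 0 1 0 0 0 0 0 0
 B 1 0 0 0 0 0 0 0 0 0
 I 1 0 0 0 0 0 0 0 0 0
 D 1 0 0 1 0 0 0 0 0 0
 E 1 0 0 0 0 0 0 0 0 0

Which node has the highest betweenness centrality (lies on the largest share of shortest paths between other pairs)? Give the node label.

C

Unnormalized betweenness of each node: A:0, B:0, C:65/2, D:0, E:0, F:0, G:0, H:0, I:0, J:1/2.
C has the largest value, 65/2, making it the main broker — the node through which the most shortest paths run.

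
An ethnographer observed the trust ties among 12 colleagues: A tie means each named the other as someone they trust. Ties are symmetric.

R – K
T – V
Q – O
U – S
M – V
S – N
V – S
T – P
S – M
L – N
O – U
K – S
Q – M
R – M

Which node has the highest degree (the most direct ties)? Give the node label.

Degrees — K:2, L:1, M:4, N:2, O:2, P:1, Q:2, R:2, S:5, T:2, U:2, V:3.
The maximum is 5, attained only by S.

S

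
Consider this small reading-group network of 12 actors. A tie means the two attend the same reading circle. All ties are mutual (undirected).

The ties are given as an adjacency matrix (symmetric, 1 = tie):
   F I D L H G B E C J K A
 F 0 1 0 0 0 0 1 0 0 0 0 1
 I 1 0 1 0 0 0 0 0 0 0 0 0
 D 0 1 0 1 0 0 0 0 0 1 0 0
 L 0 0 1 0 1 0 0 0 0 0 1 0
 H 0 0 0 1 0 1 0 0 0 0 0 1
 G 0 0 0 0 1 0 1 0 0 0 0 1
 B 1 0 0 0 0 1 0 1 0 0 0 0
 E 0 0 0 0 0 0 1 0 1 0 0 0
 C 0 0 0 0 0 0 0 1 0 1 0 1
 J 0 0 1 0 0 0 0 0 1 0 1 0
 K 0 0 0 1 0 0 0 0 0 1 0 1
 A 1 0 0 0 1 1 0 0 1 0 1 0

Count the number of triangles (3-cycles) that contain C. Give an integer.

C's neighbors are A, E, and J, but none of them are tied to each other, so no triangle contains C.

0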